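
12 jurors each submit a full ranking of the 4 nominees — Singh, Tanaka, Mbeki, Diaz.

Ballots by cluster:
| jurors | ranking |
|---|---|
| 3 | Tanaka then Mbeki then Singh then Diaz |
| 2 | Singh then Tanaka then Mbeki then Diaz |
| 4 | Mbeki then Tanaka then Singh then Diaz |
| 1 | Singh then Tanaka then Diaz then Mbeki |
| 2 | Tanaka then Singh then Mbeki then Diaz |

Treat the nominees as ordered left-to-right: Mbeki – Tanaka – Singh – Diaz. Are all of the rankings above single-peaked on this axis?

yes

Axis positions: Mbeki=1, Tanaka=2, Singh=3, Diaz=4.
Cluster 1 (peak Tanaka at position 2): ranking walks positions 2-1-3-4, expanding outward from the peak — single-peaked.
Cluster 2 (peak Singh at position 3): ranking walks positions 3-2-1-4, expanding outward from the peak — single-peaked.
Cluster 3 (peak Mbeki at position 1): ranking walks positions 1-2-3-4, expanding outward from the peak — single-peaked.
Cluster 4 (peak Singh at position 3): ranking walks positions 3-2-4-1, expanding outward from the peak — single-peaked.
Cluster 5 (peak Tanaka at position 2): ranking walks positions 2-3-1-4, expanding outward from the peak — single-peaked.
Every ranking is single-peaked on this axis.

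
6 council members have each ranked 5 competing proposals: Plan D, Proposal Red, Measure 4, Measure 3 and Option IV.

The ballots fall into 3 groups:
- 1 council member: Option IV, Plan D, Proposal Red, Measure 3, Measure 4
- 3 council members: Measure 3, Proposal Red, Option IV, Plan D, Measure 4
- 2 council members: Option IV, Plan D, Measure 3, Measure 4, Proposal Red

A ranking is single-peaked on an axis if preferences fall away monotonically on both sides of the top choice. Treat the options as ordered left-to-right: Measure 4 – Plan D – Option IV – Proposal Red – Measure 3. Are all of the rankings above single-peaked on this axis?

Axis positions: Measure 4=1, Plan D=2, Option IV=3, Proposal Red=4, Measure 3=5.
Group 1 (peak Option IV at position 3): ranking walks positions 3-2-4-5-1, expanding outward from the peak — single-peaked.
Group 2 (peak Measure 3 at position 5): ranking walks positions 5-4-3-2-1, expanding outward from the peak — single-peaked.
Group 3: ranking walks positions 3-2-5-1-4; Measure 3 is ranked above Proposal Red even though Proposal Red lies between Measure 3 and the peak Option IV on the axis — preferences dip and rise again. Not single-peaked.
Group 3 violates single-peakedness, so the profile is not single-peaked on this axis.

no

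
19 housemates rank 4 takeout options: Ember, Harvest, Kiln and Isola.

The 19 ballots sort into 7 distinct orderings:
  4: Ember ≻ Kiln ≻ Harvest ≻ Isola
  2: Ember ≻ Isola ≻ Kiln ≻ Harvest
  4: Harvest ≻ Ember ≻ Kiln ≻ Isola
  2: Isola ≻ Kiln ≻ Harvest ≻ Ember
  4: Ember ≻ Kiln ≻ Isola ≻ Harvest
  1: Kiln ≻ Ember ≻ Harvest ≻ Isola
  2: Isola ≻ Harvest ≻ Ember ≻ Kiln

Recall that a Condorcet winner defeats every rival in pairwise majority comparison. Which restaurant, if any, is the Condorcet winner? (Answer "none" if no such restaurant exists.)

Head-to-head results (19 friends):
Ember–Harvest: Ember 11–8.
Ember vs Kiln: Ember is ranked higher on 4+2+4+4+2 = 16 ballots, Kiln on 3. Ember wins 16–3.
Ember vs Isola: 15 to 4, Ember.
Harvest vs Kiln: Kiln wins 13–6.
Harvest vs Isola: 4+4+1 = 9 for Harvest, 10 for Isola — Isola by 10–9.
Kiln–Isola: Kiln 13–6.
Ember defeats every rival head-to-head and is the Condorcet winner.

Ember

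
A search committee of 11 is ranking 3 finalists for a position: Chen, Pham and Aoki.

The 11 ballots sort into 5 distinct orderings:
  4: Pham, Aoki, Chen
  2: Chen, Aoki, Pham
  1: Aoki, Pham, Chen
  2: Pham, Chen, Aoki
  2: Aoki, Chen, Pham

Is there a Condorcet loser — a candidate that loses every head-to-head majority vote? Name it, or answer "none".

Head-to-head results (11 committee members):
Chen vs Pham: Chen is ranked higher on 2+2 = 4 ballots, Pham on 7. Pham wins 7–4.
Chen vs Aoki: 4 to 7, Aoki.
Pham vs Aoki: Pham preferred on 4+2 = 6 ballots; Pham wins 6–5.
Only Chen has no wins; Chen is the Condorcet loser.

Chen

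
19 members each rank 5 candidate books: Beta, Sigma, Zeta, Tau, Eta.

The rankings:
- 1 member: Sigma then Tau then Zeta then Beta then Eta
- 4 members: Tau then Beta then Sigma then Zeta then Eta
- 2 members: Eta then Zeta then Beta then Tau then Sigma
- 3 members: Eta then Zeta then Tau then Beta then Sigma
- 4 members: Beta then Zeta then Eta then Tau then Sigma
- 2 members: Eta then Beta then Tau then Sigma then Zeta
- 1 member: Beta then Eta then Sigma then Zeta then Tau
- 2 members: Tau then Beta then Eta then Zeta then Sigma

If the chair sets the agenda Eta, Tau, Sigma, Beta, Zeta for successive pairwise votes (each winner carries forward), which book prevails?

Beta

Round 1: Eta vs Tau — 12–7, Eta advances.
Round 2: Eta vs Sigma — 14–5, Eta advances.
Round 3: Eta vs Beta — 7–12, Beta advances.
Round 4: Beta vs Zeta — 13–6, Beta advances.
Beta survives the agenda.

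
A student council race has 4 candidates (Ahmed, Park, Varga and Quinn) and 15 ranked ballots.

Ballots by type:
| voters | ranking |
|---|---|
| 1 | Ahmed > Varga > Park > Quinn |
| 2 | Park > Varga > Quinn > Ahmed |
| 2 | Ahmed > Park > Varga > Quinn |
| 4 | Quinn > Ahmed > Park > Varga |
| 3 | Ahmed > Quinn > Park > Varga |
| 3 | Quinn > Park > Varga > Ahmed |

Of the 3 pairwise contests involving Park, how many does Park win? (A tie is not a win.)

Park against each rival (15 voters):
Park vs Ahmed: 5 to 10, Ahmed.
Park vs Varga: Park preferred on 2+2+4+3+3 = 14 ballots; Park wins 14–1.
Park vs Quinn: Quinn wins 10–5.
Park beats Varga; loses to Ahmed, Quinn — 1 pairwise win.

1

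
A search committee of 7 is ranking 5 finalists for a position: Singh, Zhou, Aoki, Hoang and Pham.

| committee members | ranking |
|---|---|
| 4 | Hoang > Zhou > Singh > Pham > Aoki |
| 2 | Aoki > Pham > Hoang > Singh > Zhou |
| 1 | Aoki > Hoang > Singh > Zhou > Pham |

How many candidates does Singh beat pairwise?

Singh against each rival (7 committee members):
Singh vs Zhou: 3 to 4, Zhou.
Singh vs Aoki: 4 to 3, Singh.
Singh–Hoang: Hoang 7–0.
Singh vs Pham: 5 to 2, Singh.
Singh beats Aoki, Pham; loses to Zhou, Hoang — 2 pairwise wins.

2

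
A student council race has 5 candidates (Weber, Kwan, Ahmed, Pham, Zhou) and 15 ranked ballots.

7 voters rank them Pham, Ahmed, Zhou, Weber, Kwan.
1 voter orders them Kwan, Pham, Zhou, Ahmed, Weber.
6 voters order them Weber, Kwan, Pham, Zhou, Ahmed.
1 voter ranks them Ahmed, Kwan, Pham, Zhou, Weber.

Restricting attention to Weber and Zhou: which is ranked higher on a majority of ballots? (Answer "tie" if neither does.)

Ballots ranking Weber above Zhou: 6.
Ballots ranking Zhou above Weber: 15 − 6 = 9.
Zhou wins the head-to-head 9–6.

Zhou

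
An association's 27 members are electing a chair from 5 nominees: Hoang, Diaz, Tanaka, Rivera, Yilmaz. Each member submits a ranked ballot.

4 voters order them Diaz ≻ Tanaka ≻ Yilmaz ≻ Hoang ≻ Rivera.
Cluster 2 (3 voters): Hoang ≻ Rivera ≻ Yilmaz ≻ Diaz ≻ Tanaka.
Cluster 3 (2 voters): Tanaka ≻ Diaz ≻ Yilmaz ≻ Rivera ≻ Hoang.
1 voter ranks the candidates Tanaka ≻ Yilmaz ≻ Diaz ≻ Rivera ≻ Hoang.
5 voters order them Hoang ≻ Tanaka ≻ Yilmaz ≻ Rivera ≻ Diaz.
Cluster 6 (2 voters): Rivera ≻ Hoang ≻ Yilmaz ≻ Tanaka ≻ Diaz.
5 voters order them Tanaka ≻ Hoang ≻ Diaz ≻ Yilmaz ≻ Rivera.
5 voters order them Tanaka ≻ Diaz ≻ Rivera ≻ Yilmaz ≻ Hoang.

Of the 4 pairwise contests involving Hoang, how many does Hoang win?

3

Hoang against each rival (27 voters):
Hoang vs Diaz: Hoang is ranked higher on 3+5+2+5 = 15 ballots, Diaz on 12. Hoang wins 15–12.
Hoang vs Tanaka: Tanaka, 17–10.
Hoang vs Rivera: 17 to 10, Hoang.
Hoang vs Yilmaz: Hoang, 15–12.
Hoang beats Diaz, Rivera, Yilmaz; loses to Tanaka — 3 pairwise wins.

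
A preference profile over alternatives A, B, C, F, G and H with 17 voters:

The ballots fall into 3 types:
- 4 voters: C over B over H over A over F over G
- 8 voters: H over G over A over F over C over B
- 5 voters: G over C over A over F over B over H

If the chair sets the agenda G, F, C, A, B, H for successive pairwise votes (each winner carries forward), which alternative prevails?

Round 1: G vs F — 13–4, G advances.
Round 2: G vs C — 13–4, G advances.
Round 3: G vs A — 13–4, G advances.
Round 4: G vs B — 13–4, G advances.
Round 5: G vs H — 5–12, H advances.
H survives the agenda.

H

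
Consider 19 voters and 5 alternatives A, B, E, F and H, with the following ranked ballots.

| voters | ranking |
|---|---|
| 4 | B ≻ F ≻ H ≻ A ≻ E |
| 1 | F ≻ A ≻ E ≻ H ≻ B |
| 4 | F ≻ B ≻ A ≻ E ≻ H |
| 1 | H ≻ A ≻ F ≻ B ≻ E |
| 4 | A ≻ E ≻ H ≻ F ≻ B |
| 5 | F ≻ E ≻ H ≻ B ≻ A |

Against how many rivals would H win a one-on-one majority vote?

2

H against each rival (19 voters):
H vs A: H wins 10–9.
H vs B: 1+1+4+5 = 11 for H, 8 for B — H by 11–8.
H–E: E 14–5.
H vs F: 5 to 14, F.
H beats A, B; loses to E, F — 2 pairwise wins.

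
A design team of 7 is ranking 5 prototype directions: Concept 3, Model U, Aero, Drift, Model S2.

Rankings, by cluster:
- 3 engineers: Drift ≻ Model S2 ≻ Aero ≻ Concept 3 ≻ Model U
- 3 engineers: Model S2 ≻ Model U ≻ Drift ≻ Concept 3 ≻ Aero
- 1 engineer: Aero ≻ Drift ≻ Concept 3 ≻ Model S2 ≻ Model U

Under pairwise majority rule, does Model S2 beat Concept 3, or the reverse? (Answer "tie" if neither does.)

Model S2

Ballots ranking Model S2 above Concept 3: 3 + 3 = 6.
Ballots ranking Concept 3 above Model S2: 7 − 6 = 1.
Model S2 wins the head-to-head 6–1.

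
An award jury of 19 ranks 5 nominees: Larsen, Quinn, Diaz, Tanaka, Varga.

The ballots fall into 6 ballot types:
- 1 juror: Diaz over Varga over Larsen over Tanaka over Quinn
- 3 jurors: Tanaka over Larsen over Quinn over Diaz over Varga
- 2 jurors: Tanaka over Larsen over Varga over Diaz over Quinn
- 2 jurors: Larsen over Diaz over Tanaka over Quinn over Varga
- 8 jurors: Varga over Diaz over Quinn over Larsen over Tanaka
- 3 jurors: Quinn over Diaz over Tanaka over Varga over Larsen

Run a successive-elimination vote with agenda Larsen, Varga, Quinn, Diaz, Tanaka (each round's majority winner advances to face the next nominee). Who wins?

Tanaka

Round 1: Larsen vs Varga — 7–12, Varga advances.
Round 2: Varga vs Quinn — 11–8, Varga advances.
Round 3: Varga vs Diaz — 10–9, Varga advances.
Round 4: Varga vs Tanaka — 9–10, Tanaka advances.
Tanaka survives the agenda.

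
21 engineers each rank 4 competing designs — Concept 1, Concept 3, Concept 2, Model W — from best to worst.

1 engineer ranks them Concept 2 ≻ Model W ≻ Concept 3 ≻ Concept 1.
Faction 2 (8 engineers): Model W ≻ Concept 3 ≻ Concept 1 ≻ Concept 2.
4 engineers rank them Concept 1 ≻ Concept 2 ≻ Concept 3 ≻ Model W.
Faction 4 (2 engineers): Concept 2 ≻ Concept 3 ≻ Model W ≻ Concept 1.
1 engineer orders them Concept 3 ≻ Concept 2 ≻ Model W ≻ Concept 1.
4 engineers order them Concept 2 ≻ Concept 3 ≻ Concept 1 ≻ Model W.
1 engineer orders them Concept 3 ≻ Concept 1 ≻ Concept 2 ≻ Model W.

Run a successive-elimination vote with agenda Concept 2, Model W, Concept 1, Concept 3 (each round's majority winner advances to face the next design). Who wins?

Round 1: Concept 2 vs Model W — 13–8, Concept 2 advances.
Round 2: Concept 2 vs Concept 1 — 8–13, Concept 1 advances.
Round 3: Concept 1 vs Concept 3 — 4–17, Concept 3 advances.
The agenda winner is Concept 3.

Concept 3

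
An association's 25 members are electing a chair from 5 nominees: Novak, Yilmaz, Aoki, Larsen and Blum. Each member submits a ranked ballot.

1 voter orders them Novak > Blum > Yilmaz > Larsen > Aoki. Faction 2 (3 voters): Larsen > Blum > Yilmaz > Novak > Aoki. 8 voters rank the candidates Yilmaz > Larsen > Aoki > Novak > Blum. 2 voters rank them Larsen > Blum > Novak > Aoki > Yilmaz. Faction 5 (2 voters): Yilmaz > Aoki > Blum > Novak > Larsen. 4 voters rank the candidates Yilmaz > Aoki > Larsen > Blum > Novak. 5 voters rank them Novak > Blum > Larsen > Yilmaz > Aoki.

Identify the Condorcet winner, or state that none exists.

Pairwise majorities:
Novak vs Yilmaz: 8 to 17, Yilmaz.
Novak vs Aoki: 11 to 14, Aoki.
Novak vs Larsen: Novak is ranked higher on 1+2+5 = 8 ballots, Larsen on 17. Larsen wins 17–8.
Novak vs Blum: Novak preferred on 1+8+5 = 14 ballots; Novak wins 14–11.
Yilmaz vs Aoki: Yilmaz is ranked higher on 1+3+8+2+4+5 = 23 ballots, Aoki on 2. Yilmaz wins 23–2.
Yilmaz vs Larsen: 15 to 10, Yilmaz.
Yilmaz vs Blum: 14 to 11, Yilmaz.
Aoki vs Larsen: 2+4 = 6 for Aoki, 19 for Larsen — Larsen by 19–6.
Aoki vs Blum: Aoki preferred on 8+2+4 = 14 ballots; Aoki wins 14–11.
Larsen vs Blum: Larsen preferred on 3+8+2+4 = 17 ballots; Larsen wins 17–8.
Only Yilmaz has no losses; Yilmaz is the Condorcet winner.

Yilmaz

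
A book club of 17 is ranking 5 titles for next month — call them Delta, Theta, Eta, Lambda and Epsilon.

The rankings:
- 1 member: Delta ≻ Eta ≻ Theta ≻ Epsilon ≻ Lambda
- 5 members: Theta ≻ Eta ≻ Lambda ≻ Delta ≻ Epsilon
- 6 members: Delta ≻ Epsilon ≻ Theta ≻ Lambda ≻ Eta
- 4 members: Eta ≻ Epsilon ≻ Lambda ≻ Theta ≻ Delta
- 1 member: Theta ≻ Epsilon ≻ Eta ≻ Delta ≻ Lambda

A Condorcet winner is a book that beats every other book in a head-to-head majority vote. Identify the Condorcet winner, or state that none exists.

Head-to-head results (17 members):
Delta vs Theta: Delta preferred on 1+6 = 7 ballots; Theta wins 10–7.
Delta vs Eta: 7 to 10, Eta.
Delta vs Lambda: 1+6+1 = 8 for Delta, 9 for Lambda — Lambda by 9–8.
Delta–Epsilon: Delta 12–5.
Theta vs Eta: Theta wins 12–5.
Theta vs Lambda: Theta, 13–4.
Theta vs Epsilon: Theta preferred on 1+5+1 = 7 ballots; Epsilon wins 10–7.
Eta vs Lambda: 11 to 6, Eta.
Eta vs Epsilon: Eta is ranked higher on 1+5+4 = 10 ballots, Epsilon on 7. Eta wins 10–7.
Lambda vs Epsilon: Epsilon wins 12–5.
Every book loses at least once (Delta loses to Theta; Theta loses to Epsilon; Eta loses to Theta; Lambda loses to Theta; Epsilon loses to Delta). The majority relation contains the cycle Delta beats Epsilon beats Theta beats Delta, so there is no Condorcet winner.

none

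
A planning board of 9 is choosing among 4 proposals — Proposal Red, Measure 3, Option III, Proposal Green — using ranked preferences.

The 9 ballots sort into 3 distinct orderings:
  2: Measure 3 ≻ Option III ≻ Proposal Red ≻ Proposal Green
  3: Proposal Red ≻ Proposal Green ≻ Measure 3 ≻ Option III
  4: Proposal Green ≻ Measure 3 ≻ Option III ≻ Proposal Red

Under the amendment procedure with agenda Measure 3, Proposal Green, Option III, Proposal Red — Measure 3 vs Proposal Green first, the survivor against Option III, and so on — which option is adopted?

Proposal Red

Round 1: Measure 3 vs Proposal Green — 2–7, Proposal Green advances.
Round 2: Proposal Green vs Option III — 7–2, Proposal Green advances.
Round 3: Proposal Green vs Proposal Red — 4–5, Proposal Red advances.
The agenda winner is Proposal Red.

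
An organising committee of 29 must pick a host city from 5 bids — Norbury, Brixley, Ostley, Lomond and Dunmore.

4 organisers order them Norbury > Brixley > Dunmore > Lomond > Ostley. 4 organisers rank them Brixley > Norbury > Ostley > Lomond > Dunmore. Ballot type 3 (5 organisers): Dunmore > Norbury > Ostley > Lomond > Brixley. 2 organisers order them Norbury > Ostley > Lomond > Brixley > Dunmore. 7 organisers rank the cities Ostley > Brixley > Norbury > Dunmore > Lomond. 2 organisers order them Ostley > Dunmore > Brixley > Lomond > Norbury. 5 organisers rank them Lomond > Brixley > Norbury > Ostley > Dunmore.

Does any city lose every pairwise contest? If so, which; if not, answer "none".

Lomond

Head-to-head results (29 organisers):
Norbury vs Brixley: Brixley, 18–11.
Norbury vs Ostley: Norbury wins 20–9.
Norbury vs Lomond: Norbury is ranked higher on 4+4+5+2+7 = 22 ballots, Lomond on 7. Norbury wins 22–7.
Norbury vs Dunmore: Norbury preferred on 4+4+2+7+5 = 22 ballots; Norbury wins 22–7.
Brixley vs Ostley: Brixley is ranked higher on 4+4+5 = 13 ballots, Ostley on 16. Ostley wins 16–13.
Brixley vs Lomond: Brixley preferred on 4+4+7+2 = 17 ballots; Brixley wins 17–12.
Brixley vs Dunmore: 4+4+2+7+5 = 22 for Brixley, 7 for Dunmore — Brixley by 22–7.
Ostley vs Lomond: 4+5+2+7+2 = 20 for Ostley, 9 for Lomond — Ostley by 20–9.
Ostley vs Dunmore: Ostley wins 20–9.
Lomond vs Dunmore: 11 to 18, Dunmore.
Lomond loses to every other city — it is the Condorcet loser.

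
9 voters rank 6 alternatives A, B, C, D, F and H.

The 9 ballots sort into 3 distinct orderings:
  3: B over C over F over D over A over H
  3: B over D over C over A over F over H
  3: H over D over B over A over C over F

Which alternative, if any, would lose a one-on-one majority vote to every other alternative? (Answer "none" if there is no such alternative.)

Head-to-head results (9 voters):
A–B: B 9–0.
A vs C: 3 for A, 6 for C — C by 6–3.
A–D: D 9–0.
A vs F: 6 to 3, A.
A vs H: A is ranked higher on 3+3 = 6 ballots, H on 3. A wins 6–3.
B vs C: 3+3+3 = 9 for B, 0 for C — B by 9–0.
B–D: B 6–3.
B vs F: B wins 9–0.
B vs H: B wins 6–3.
C vs D: 3 for C, 6 for D — D by 6–3.
C vs F: 9 to 0, C.
C vs H: C is ranked higher on 3+3 = 6 ballots, H on 3. C wins 6–3.
D–F: D 6–3.
D–H: D 6–3.
F vs H: F preferred on 3+3 = 6 ballots; F wins 6–3.
H loses to every other alternative — it is the Condorcet loser.

H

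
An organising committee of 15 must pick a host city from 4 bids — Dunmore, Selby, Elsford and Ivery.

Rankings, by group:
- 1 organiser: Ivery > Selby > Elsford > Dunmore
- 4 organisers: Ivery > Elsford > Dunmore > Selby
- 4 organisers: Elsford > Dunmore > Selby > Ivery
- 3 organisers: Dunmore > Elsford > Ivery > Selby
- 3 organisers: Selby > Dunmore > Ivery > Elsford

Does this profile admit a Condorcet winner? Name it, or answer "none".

none

Head-to-head results (15 organisers):
Dunmore vs Selby: Dunmore wins 11–4.
Dunmore vs Elsford: Elsford wins 9–6.
Dunmore vs Ivery: Dunmore wins 10–5.
Selby–Elsford: Elsford 11–4.
Selby–Ivery: Ivery 8–7.
Elsford–Ivery: Ivery 8–7.
No city is unbeaten: Dunmore loses to Elsford; Selby loses to Dunmore; Elsford loses to Ivery; Ivery loses to Dunmore. In particular Dunmore > Ivery > Elsford > Dunmore is a majority cycle — no Condorcet winner exists.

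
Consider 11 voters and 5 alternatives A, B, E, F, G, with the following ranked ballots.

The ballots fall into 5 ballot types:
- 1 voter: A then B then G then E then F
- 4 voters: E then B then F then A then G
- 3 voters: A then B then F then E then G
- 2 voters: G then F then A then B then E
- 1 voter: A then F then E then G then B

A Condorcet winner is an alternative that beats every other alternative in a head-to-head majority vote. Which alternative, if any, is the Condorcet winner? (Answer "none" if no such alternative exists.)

none

Pairwise majorities:
A vs B: A is ranked higher on 1+3+2+1 = 7 ballots, B on 4. A wins 7–4.
A vs E: 7 to 4, A.
A–F: F 6–5.
A vs G: 1+4+3+1 = 9 for A, 2 for G — A by 9–2.
B–E: B 6–5.
B–F: B 8–3.
B vs G: B is ranked higher on 1+4+3 = 8 ballots, G on 3. B wins 8–3.
E vs F: 5 to 6, F.
E vs G: E, 8–3.
F vs G: F is ranked higher on 4+3+1 = 8 ballots, G on 3. F wins 8–3.
Each alternative drops at least one matchup (A loses to F; B loses to A; E loses to A; F loses to B; G loses to A); the cycle A beats B beats F beats A rules out a Condorcet winner.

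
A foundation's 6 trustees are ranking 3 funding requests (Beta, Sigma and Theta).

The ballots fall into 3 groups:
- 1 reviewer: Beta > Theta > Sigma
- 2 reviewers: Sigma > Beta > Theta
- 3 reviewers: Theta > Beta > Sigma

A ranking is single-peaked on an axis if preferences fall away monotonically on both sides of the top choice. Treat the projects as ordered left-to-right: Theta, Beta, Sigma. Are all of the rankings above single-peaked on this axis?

yes

Axis positions: Theta=1, Beta=2, Sigma=3.
Group 1 (peak Beta at position 2): ranking walks positions 2-1-3, expanding outward from the peak — single-peaked.
Group 2 (peak Sigma at position 3): ranking walks positions 3-2-1, expanding outward from the peak — single-peaked.
Group 3 (peak Theta at position 1): ranking walks positions 1-2-3, expanding outward from the peak — single-peaked.
Every ranking is single-peaked on this axis.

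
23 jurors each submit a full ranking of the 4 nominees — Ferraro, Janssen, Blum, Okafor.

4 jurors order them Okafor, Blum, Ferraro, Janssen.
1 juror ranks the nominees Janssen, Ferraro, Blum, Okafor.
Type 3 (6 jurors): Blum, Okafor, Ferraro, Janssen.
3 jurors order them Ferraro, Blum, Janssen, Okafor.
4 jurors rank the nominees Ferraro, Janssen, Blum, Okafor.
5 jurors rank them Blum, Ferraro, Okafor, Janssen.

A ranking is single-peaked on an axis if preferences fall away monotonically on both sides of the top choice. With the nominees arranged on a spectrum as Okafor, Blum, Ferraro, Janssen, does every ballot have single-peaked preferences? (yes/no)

Axis positions: Okafor=1, Blum=2, Ferraro=3, Janssen=4.
Type 1 (peak Okafor at position 1): ranking walks positions 1-2-3-4, expanding outward from the peak — single-peaked.
Type 2 (peak Janssen at position 4): ranking walks positions 4-3-2-1, expanding outward from the peak — single-peaked.
Type 3 (peak Blum at position 2): ranking walks positions 2-1-3-4, expanding outward from the peak — single-peaked.
Type 4 (peak Ferraro at position 3): ranking walks positions 3-2-4-1, expanding outward from the peak — single-peaked.
Type 5 (peak Ferraro at position 3): ranking walks positions 3-4-2-1, expanding outward from the peak — single-peaked.
Type 6 (peak Blum at position 2): ranking walks positions 2-3-1-4, expanding outward from the peak — single-peaked.
Every ranking is single-peaked on this axis.

yes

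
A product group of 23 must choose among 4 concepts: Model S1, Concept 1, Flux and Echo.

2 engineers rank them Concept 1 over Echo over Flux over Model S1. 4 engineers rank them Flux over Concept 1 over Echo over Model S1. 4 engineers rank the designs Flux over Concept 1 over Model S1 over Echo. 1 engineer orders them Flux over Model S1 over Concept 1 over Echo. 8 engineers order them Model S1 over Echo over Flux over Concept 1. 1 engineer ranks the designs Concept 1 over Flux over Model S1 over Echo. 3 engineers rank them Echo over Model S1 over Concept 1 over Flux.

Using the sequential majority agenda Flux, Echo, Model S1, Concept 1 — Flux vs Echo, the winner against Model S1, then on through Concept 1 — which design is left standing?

Round 1: Flux vs Echo — 10–13, Echo advances.
Round 2: Echo vs Model S1 — 9–14, Model S1 advances.
Round 3: Model S1 vs Concept 1 — 12–11, Model S1 advances.
The agenda winner is Model S1.

Model S1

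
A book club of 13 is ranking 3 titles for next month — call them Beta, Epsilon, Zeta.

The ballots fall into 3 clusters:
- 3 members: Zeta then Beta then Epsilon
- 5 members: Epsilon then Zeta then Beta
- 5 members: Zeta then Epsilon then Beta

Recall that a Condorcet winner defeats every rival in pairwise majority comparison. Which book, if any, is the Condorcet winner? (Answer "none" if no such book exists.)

Check each pair by majority over 13 ballots:
Beta vs Epsilon: Epsilon wins 10–3.
Beta–Zeta: Zeta 13–0.
Epsilon vs Zeta: Epsilon preferred on 5 ballots; Zeta wins 8–5.
Zeta beats each of Beta, Epsilon — Zeta is the Condorcet winner.

Zeta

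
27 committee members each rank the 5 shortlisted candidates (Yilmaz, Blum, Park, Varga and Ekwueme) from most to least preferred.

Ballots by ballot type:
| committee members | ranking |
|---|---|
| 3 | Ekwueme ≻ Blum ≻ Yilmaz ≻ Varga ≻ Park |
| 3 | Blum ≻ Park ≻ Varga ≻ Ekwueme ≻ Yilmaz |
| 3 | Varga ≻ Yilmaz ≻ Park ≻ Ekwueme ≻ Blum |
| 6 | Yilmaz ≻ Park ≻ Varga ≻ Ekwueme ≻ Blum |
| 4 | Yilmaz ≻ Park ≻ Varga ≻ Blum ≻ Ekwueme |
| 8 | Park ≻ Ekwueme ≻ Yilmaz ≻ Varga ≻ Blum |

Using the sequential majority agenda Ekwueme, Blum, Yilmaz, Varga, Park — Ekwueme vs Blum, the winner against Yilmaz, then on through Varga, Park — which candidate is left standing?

Round 1: Ekwueme vs Blum — 20–7, Ekwueme advances.
Round 2: Ekwueme vs Yilmaz — 14–13, Ekwueme advances.
Round 3: Ekwueme vs Varga — 11–16, Varga advances.
Round 4: Varga vs Park — 6–21, Park advances.
Park survives the agenda.

Park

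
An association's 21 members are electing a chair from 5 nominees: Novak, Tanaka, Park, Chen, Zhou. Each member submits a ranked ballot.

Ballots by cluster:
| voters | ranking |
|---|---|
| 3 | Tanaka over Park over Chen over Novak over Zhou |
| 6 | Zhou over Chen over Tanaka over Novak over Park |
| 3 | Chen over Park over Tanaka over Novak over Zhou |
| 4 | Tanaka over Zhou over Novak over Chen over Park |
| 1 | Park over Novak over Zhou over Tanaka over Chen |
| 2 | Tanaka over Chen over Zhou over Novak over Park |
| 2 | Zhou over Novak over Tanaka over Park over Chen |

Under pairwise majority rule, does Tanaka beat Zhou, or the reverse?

Ballots ranking Tanaka above Zhou: 3 + 3 + 4 + 2 = 12.
Ballots ranking Zhou above Tanaka: 21 − 12 = 9.
Tanaka wins the head-to-head 12–9.

Tanaka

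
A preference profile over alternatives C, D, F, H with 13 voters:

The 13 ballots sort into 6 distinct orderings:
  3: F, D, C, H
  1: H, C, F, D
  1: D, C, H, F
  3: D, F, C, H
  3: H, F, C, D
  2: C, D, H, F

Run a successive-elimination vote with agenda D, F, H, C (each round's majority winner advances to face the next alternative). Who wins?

C

Round 1: D vs F — 6–7, F advances.
Round 2: F vs H — 6–7, H advances.
Round 3: H vs C — 4–9, C advances.
C survives the agenda.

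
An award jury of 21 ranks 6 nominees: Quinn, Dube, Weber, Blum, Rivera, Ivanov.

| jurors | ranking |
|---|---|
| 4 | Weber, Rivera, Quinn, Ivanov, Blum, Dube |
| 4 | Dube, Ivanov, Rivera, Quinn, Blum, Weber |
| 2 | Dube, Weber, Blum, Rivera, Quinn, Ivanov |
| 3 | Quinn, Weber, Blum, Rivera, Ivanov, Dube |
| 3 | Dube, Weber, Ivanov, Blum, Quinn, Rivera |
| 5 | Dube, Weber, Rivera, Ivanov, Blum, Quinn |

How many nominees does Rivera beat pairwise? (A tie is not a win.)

3

Rivera against each rival (21 jurors):
Rivera vs Quinn: 15 to 6, Rivera.
Rivera vs Dube: Rivera is ranked higher on 4+3 = 7 ballots, Dube on 14. Dube wins 14–7.
Rivera vs Weber: 4 for Rivera, 17 for Weber — Weber by 17–4.
Rivera–Blum: Rivera 13–8.
Rivera vs Ivanov: Rivera, 14–7.
Rivera beats Quinn, Blum, Ivanov; loses to Dube, Weber — 3 pairwise wins.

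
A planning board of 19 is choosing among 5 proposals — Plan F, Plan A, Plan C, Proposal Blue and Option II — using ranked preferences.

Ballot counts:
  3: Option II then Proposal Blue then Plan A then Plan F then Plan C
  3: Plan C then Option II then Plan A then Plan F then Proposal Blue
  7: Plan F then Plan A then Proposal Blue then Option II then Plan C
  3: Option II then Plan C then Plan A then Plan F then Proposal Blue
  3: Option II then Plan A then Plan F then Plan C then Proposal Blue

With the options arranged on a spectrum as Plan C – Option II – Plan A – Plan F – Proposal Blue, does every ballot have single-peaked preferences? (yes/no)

Axis positions: Plan C=1, Option II=2, Plan A=3, Plan F=4, Proposal Blue=5.
Faction 1: ranking walks positions 2-5-3-4-1; Proposal Blue is ranked above Plan A even though Plan A lies between Proposal Blue and the peak Option II on the axis — preferences dip and rise again. Not single-peaked.
Faction 2 (peak Plan C at position 1): ranking walks positions 1-2-3-4-5, expanding outward from the peak — single-peaked.
Faction 3 (peak Plan F at position 4): ranking walks positions 4-3-5-2-1, expanding outward from the peak — single-peaked.
Faction 4 (peak Option II at position 2): ranking walks positions 2-1-3-4-5, expanding outward from the peak — single-peaked.
Faction 5 (peak Option II at position 2): ranking walks positions 2-3-4-1-5, expanding outward from the peak — single-peaked.
Faction 1 violates single-peakedness, so the profile is not single-peaked on this axis.

no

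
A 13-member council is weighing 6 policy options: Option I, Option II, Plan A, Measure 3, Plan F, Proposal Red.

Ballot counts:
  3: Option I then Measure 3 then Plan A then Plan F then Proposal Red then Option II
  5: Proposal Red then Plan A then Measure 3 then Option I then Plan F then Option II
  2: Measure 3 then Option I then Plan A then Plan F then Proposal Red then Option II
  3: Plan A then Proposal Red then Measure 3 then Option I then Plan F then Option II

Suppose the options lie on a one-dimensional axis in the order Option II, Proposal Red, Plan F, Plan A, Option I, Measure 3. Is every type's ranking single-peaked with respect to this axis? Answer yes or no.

Axis positions: Option II=1, Proposal Red=2, Plan F=3, Plan A=4, Option I=5, Measure 3=6.
Type 1 (peak Option I at position 5): ranking walks positions 5-6-4-3-2-1, expanding outward from the peak — single-peaked.
Type 2: ranking walks positions 2-4-6-5-3-1; Plan A is ranked above Plan F even though Plan F lies between Plan A and the peak Proposal Red on the axis — preferences dip and rise again. Not single-peaked.
Type 3 (peak Measure 3 at position 6): ranking walks positions 6-5-4-3-2-1, expanding outward from the peak — single-peaked.
Type 4: ranking walks positions 4-2-6-5-3-1; Proposal Red is ranked above Plan F even though Plan F lies between Proposal Red and the peak Plan A on the axis — preferences dip and rise again. Not single-peaked.
Type 2 violates single-peakedness, so the profile is not single-peaked on this axis.

no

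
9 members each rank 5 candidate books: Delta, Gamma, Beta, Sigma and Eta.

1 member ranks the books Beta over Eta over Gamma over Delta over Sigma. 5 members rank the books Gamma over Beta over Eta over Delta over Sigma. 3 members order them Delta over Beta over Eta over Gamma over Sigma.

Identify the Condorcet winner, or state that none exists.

Gamma

Check each pair by majority over 9 ballots:
Delta vs Gamma: 3 to 6, Gamma.
Delta vs Beta: Delta is ranked higher on 3 ballots, Beta on 6. Beta wins 6–3.
Delta vs Sigma: Delta preferred on 1+5+3 = 9 ballots; Delta wins 9–0.
Delta vs Eta: Delta preferred on 3 ballots; Eta wins 6–3.
Gamma vs Beta: 5 to 4, Gamma.
Gamma vs Sigma: Gamma preferred on 1+5+3 = 9 ballots; Gamma wins 9–0.
Gamma vs Eta: Gamma is ranked higher on 5 ballots, Eta on 4. Gamma wins 5–4.
Beta vs Sigma: Beta is ranked higher on 1+5+3 = 9 ballots, Sigma on 0. Beta wins 9–0.
Beta vs Eta: Beta preferred on 1+5+3 = 9 ballots; Beta wins 9–0.
Sigma vs Eta: 0 for Sigma, 9 for Eta — Eta by 9–0.
Gamma beats each of Delta, Beta, Sigma, Eta — Gamma is the Condorcet winner.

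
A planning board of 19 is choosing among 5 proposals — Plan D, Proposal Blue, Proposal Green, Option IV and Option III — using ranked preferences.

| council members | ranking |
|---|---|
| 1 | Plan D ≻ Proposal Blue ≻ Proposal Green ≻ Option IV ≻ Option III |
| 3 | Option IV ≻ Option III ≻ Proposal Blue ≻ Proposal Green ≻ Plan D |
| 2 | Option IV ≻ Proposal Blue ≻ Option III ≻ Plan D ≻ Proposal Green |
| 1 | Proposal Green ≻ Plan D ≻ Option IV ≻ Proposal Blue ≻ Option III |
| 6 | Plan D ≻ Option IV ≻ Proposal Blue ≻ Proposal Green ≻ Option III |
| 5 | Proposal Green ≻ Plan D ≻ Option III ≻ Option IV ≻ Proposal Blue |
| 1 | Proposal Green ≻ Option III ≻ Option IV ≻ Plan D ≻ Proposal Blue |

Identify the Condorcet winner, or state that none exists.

Check each pair by majority over 19 ballots:
Plan D vs Proposal Blue: 14 to 5, Plan D.
Plan D vs Proposal Green: 1+2+6 = 9 for Plan D, 10 for Proposal Green — Proposal Green by 10–9.
Plan D vs Option IV: Plan D preferred on 1+1+6+5 = 13 ballots; Plan D wins 13–6.
Plan D vs Option III: Plan D preferred on 1+1+6+5 = 13 ballots; Plan D wins 13–6.
Proposal Blue vs Proposal Green: 12 to 7, Proposal Blue.
Proposal Blue vs Option IV: Proposal Blue preferred on 1 ballot; Option IV wins 18–1.
Proposal Blue vs Option III: Proposal Blue is ranked higher on 1+2+1+6 = 10 ballots, Option III on 9. Proposal Blue wins 10–9.
Proposal Green vs Option IV: 1+1+5+1 = 8 for Proposal Green, 11 for Option IV — Option IV by 11–8.
Proposal Green vs Option III: 1+1+6+5+1 = 14 for Proposal Green, 5 for Option III — Proposal Green by 14–5.
Option IV vs Option III: 1+3+2+1+6 = 13 for Option IV, 6 for Option III — Option IV by 13–6.
Every option loses at least once (Plan D loses to Proposal Green; Proposal Blue loses to Plan D; Proposal Green loses to Proposal Blue; Option IV loses to Plan D; Option III loses to Plan D). The majority relation contains the cycle Plan D > Proposal Blue > Proposal Green > Plan D, so there is no Condorcet winner.

none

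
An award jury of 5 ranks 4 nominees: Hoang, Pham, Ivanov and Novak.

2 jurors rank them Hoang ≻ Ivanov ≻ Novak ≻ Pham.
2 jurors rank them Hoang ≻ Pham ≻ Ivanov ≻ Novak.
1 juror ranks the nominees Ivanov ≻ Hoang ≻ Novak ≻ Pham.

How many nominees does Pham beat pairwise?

Pham against each rival (5 jurors):
Pham–Hoang: Hoang 5–0.
Pham vs Ivanov: 2 for Pham, 3 for Ivanov — Ivanov by 3–2.
Pham vs Novak: Novak, 3–2.
Pham beats no one; loses to Hoang, Ivanov, Novak — 0 pairwise wins.

0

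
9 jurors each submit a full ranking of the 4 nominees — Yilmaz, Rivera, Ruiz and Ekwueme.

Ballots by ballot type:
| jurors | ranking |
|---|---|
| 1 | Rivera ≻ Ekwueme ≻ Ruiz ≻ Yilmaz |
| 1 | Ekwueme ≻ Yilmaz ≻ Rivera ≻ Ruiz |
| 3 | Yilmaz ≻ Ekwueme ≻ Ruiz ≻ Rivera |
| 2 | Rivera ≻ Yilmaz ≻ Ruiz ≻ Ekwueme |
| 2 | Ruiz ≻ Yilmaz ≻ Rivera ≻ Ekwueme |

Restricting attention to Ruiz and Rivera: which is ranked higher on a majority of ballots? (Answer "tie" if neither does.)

Ruiz

Ballots ranking Ruiz above Rivera: 3 + 2 = 5.
Ballots ranking Rivera above Ruiz: 9 − 5 = 4.
Ruiz wins the head-to-head 5–4.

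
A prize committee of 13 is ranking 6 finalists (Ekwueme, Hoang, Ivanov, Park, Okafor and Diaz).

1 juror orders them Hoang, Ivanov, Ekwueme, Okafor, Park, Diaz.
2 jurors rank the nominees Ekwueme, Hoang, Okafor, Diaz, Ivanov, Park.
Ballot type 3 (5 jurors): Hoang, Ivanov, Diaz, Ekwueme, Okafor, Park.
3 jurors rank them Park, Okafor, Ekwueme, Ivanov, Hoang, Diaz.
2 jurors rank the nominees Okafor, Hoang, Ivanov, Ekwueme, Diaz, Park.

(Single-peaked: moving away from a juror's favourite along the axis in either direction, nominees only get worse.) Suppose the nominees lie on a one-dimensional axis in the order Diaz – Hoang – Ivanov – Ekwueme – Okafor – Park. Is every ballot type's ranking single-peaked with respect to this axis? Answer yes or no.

no

Axis positions: Diaz=1, Hoang=2, Ivanov=3, Ekwueme=4, Okafor=5, Park=6.
Ballot type 1 (peak Hoang at position 2): ranking walks positions 2-3-4-5-6-1, expanding outward from the peak — single-peaked.
Ballot type 2: ranking walks positions 4-2-5-1-3-6; Hoang is ranked above Ivanov even though Ivanov lies between Hoang and the peak Ekwueme on the axis — preferences dip and rise again. Not single-peaked.
Ballot type 3 (peak Hoang at position 2): ranking walks positions 2-3-1-4-5-6, expanding outward from the peak — single-peaked.
Ballot type 4 (peak Park at position 6): ranking walks positions 6-5-4-3-2-1, expanding outward from the peak — single-peaked.
Ballot type 5: ranking walks positions 5-2-3-4-1-6; Hoang is ranked above Ekwueme even though Ekwueme lies between Hoang and the peak Okafor on the axis — preferences dip and rise again. Not single-peaked.
Ballot type 2 violates single-peakedness, so the profile is not single-peaked on this axis.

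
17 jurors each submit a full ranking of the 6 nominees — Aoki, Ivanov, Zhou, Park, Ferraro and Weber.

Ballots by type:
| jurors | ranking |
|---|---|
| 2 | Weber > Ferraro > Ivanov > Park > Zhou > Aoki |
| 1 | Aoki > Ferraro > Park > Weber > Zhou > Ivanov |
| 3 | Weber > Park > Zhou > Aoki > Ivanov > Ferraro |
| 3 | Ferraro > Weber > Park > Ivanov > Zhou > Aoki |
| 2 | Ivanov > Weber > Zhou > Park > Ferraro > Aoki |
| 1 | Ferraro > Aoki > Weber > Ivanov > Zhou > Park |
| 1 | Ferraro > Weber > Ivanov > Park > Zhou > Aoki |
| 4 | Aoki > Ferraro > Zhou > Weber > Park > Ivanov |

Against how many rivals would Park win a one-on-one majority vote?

Park against each rival (17 jurors):
Park–Aoki: Park 11–6.
Park–Ivanov: Park 11–6.
Park–Zhou: Park 10–7.
Park vs Ferraro: Park is ranked higher on 3+2 = 5 ballots, Ferraro on 12. Ferraro wins 12–5.
Park vs Weber: Park preferred on 1 ballot; Weber wins 16–1.
Park beats Aoki, Ivanov, Zhou; loses to Ferraro, Weber — 3 pairwise wins.

3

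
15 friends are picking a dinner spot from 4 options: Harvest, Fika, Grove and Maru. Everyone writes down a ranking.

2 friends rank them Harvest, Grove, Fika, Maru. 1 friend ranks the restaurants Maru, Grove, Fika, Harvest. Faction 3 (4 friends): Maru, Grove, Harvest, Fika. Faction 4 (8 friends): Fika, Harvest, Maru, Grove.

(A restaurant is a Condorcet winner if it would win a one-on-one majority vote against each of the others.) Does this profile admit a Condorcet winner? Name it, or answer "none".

Pairwise majorities:
Harvest vs Fika: Harvest is ranked higher on 2+4 = 6 ballots, Fika on 9. Fika wins 9–6.
Harvest vs Grove: Harvest wins 10–5.
Harvest vs Maru: Harvest preferred on 2+8 = 10 ballots; Harvest wins 10–5.
Fika vs Grove: Fika preferred on 8 ballots; Fika wins 8–7.
Fika–Maru: Fika 10–5.
Grove vs Maru: Grove is ranked higher on 2 ballots, Maru on 13. Maru wins 13–2.
Fika defeats every rival head-to-head and is the Condorcet winner.

Fika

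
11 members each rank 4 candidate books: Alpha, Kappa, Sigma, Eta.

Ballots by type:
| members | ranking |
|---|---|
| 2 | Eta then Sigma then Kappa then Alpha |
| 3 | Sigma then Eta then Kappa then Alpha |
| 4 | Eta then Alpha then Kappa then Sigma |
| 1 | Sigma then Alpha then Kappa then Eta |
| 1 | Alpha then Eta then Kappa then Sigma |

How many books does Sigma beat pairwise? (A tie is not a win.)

Sigma against each rival (11 members):
Sigma vs Alpha: Sigma is ranked higher on 2+3+1 = 6 ballots, Alpha on 5. Sigma wins 6–5.
Sigma vs Kappa: Sigma wins 6–5.
Sigma vs Eta: 3+1 = 4 for Sigma, 7 for Eta — Eta by 7–4.
Sigma beats Alpha, Kappa; loses to Eta — 2 pairwise wins.

2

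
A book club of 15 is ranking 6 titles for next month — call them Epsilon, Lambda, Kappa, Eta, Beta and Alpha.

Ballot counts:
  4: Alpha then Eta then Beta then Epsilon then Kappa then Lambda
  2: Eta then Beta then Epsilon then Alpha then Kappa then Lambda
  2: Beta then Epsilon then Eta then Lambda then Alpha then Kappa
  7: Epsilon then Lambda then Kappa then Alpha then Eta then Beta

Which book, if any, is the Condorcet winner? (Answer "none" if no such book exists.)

Pairwise majorities:
Epsilon vs Lambda: Epsilon wins 15–0.
Epsilon–Kappa: Epsilon 15–0.
Epsilon–Eta: Epsilon 9–6.
Epsilon vs Beta: Beta, 8–7.
Epsilon–Alpha: Epsilon 11–4.
Lambda vs Kappa: Lambda wins 9–6.
Lambda–Eta: Eta 8–7.
Lambda vs Beta: Beta, 8–7.
Lambda–Alpha: Lambda 9–6.
Kappa vs Eta: Eta wins 8–7.
Kappa vs Beta: Beta, 8–7.
Kappa vs Alpha: Alpha, 8–7.
Eta–Beta: Eta 13–2.
Eta–Alpha: Alpha 11–4.
Beta vs Alpha: Alpha wins 11–4.
No book is unbeaten: Epsilon loses to Beta; Lambda loses to Epsilon; Kappa loses to Epsilon; Eta loses to Epsilon; Beta loses to Eta; Alpha loses to Epsilon. In particular Epsilon > Eta > Beta > Epsilon is a majority cycle — no Condorcet winner exists.

none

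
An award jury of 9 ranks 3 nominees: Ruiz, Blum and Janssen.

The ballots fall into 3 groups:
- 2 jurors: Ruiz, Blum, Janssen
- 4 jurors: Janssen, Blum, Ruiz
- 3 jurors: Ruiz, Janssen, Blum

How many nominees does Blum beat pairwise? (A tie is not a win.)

Blum against each rival (9 jurors):
Blum vs Ruiz: 4 for Blum, 5 for Ruiz — Ruiz by 5–4.
Blum vs Janssen: Blum is ranked higher on 2 ballots, Janssen on 7. Janssen wins 7–2.
Blum beats no one; loses to Ruiz, Janssen — 0 pairwise wins.

0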